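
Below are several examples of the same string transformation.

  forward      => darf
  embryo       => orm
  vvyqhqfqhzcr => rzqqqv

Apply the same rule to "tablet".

tla

The pattern: reverse the string, then keep every other character starting from the first (positions 1st, 3rd, 5th, ...).
Starting from "tablet": after the first operation, "telbat"; after the second, "tla".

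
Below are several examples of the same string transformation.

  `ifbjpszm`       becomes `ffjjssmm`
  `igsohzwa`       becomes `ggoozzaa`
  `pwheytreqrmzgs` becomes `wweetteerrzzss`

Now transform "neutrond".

The pattern: keep every other character starting from the second (positions 2nd, 4th, 6th, ...), then double every character.
Applying that to "neutrond" gives "eettoodd".

eettoodd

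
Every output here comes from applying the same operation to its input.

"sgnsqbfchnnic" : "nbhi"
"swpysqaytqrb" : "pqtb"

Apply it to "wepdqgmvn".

pgn

Each output is the input with this applied: keep one character in every 3, starting at position 3 (positions 3rd, 6th, 9th, ...).
Applying that to "wepdqgmvn" gives "pgn".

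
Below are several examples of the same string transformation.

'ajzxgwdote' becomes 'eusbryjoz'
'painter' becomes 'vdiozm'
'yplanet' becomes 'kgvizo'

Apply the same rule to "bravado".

mvqvyj

Each output is the input with this applied: delete the first character, then shift every letter 5 places backward in the alphabet (wrapping around).
"bravado" → "mvqvyj".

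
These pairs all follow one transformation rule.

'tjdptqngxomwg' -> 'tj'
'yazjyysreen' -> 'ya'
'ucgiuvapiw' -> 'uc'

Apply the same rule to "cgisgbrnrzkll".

cg

The pattern: keep only the first 2 characters.
On "cgisgbrnrzkll" that produces "cg".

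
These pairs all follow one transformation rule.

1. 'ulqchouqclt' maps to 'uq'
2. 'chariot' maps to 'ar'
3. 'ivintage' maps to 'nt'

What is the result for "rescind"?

Looking at the pairs, the operation is to move the last 3 characters to the front (rotate right by 3), then keep only the last 2 characters.
"rescind" → "indresc" → "sc".

sc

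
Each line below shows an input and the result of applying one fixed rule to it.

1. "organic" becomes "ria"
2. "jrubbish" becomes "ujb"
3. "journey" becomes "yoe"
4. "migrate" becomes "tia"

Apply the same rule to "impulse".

Rule — sort the characters into reverse alphabetical order, then keep one character in every 3, starting at position 1 (positions 1st, 4th, 7th, ...).
Applying both steps to "impulse": "uspmlie", then "ume".

ume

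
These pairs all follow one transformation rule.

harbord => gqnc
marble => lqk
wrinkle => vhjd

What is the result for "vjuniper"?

In each case the input is transformed by: shift every letter 1 place backward in the alphabet (wrapping around), then keep every other character starting from the first (positions 1st, 3rd, 5th, ...).
Starting from "vjuniper": after the first operation, "uitmhodq"; after the second, "uthd".
(Check on "marble": → "lzqakd" → "lqk" ✓)

uthd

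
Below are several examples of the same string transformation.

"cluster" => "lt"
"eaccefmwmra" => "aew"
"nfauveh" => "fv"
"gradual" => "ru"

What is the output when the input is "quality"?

ui

In each case the input is transformed by: move the last character to the front, then keep one character in every 3, starting at position 3 (positions 3rd, 6th, 9th, ...).
Applying both steps to "quality": "yqualit", then "ui".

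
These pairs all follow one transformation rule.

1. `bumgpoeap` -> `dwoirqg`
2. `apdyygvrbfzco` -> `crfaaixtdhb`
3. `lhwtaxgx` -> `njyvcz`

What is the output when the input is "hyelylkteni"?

The rule is to shift every letter 2 places forward in the alphabet (wrapping around), then delete the last 2 characters.
On "hyelylkteni" that produces "jagnanmvg".

jagnanmvg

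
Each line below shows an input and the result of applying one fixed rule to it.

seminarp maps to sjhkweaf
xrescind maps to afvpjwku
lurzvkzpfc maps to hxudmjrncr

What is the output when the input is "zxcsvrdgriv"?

In each case the input is transformed by: move the last 3 characters to the front (rotate right by 3), then shift every letter 8 places backward in the alphabet (wrapping around).
Applying both steps to "zxcsvrdgriv": "rivzxcsvrdg", then "janrpuknjvy".

janrpuknjvy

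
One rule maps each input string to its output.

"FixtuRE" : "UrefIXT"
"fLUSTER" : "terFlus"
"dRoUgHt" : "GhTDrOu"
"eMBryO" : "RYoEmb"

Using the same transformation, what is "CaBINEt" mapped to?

neTcAbi

Rule — move the last 3 characters to the front (rotate right by 3), then flip the case of every letter.
"CaBINEt" → "NEtCaBI" → "neTcAbi".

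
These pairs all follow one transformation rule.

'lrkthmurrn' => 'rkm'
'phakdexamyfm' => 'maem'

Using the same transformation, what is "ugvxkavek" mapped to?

kva

The transformation: keep one character in every 3, starting at position 3 (positions 3rd, 6th, 9th, ...), then move the last character to the front.
Starting from "ugvxkavek": after the first operation, "vak"; after the second, "kva".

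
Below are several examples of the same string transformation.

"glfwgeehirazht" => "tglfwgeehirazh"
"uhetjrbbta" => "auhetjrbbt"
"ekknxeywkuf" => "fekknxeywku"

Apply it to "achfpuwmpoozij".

What's happening: move the last character to the front.
"achfpuwmpoozij" → "jachfpuwmpoozi".

jachfpuwmpoozi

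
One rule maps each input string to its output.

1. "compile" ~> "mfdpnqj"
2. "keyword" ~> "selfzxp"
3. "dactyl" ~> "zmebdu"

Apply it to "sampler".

Looking at the pairs, the operation is to shift every letter 1 place forward in the alphabet (wrapping around), then move the last 2 characters to the front (rotate right by 2).
"sampler" → "tbnqmfs" → "fstbnqm".

fstbnqm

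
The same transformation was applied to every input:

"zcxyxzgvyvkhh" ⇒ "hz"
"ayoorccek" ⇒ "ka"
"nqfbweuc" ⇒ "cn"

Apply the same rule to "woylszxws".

The rule is to move the last character to the front, then keep only the first 2 characters.
Working it through for "woylszxws": intermediate "swoylszxw", final "sw".

sw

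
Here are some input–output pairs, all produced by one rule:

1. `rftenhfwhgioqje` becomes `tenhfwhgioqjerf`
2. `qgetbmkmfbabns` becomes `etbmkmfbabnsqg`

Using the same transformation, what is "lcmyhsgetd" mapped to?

myhsgetdlc

In each case the input is transformed by: move the first 2 characters to the end (rotate left by 2).
On "lcmyhsgetd" that produces "myhsgetdlc".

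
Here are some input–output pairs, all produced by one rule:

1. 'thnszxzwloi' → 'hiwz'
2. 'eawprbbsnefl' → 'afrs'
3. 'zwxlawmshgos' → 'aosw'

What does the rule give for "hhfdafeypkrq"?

ahry

What's happening: keep one character in every 3, starting at position 2 (positions 2nd, 5th, 8th, ...), then sort the characters into alphabetical order.
Starting from "hhfdafeypkrq": after the first operation, "hayr"; after the second, "ahry".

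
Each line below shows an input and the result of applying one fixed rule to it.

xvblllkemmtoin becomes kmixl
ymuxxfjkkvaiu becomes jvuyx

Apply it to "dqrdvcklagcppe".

kgpdd

In each case the input is transformed by: keep one character in every 3, starting at position 1 (positions 1st, 4th, 7th, ...), then move the last 3 characters to the front (rotate right by 3).
Applying both steps to "dqrdvcklagcppe": "ddkgp", then "kgpdd".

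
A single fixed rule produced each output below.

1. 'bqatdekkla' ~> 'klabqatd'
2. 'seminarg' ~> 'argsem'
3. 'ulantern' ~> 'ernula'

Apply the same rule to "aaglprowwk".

wwkaaglp

Looking at the pairs, the operation is to move the last 3 characters to the front (rotate right by 3), then delete the last 2 characters.
Starting from "aaglprowwk": after the first operation, "wwkaaglpro"; after the second, "wwkaaglp".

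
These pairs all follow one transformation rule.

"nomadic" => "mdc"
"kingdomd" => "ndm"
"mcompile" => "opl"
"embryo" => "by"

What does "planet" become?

Rule — keep every other character starting from the first (positions 1st, 3rd, 5th, ...), then delete the first character.
"planet" → "pae" → "ae".

ae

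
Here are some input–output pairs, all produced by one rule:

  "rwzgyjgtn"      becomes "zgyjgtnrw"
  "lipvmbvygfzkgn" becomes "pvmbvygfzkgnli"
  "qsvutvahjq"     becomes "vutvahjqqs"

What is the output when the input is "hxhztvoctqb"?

The rule is to move the first 2 characters to the end (rotate left by 2).
Applying that to "hxhztvoctqb" gives "hztvoctqbhx".

hztvoctqbhx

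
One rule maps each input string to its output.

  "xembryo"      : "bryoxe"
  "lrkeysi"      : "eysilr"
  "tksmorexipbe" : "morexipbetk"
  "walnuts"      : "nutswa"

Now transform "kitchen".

Looking at the pairs, the operation is to move the first 3 characters to the end (rotate left by 3), then delete the last character.
On "kitchen": the first step gives "chenkit", and the second then gives "chenki".

chenki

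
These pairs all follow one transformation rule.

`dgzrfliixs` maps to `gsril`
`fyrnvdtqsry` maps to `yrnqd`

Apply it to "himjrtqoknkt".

The transformation: keep every other character starting from the second (positions 2nd, 4th, 6th, ...), then take characters alternately from the front and the back (1st, last, 2nd, 2nd-last, ...).
For "himjrtqoknkt", step one produces "ijtont"; step two turns that into "itjnto".

itjnto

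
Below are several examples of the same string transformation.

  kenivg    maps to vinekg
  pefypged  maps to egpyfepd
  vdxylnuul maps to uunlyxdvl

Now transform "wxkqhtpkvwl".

wvkpthqkxwl

The rule is to move the last character to the front, then reverse the string.
For "wxkqhtpkvwl", step one produces "lwxkqhtpkvw"; step two turns that into "wvkpthqkxwl".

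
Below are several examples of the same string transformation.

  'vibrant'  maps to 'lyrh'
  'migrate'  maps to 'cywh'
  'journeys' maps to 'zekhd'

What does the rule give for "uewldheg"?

kumbt

What's happening: delete the last 3 characters, then shift every letter 10 places backward in the alphabet (wrapping around).
For "uewldheg", step one produces "uewld"; step two turns that into "kumbt".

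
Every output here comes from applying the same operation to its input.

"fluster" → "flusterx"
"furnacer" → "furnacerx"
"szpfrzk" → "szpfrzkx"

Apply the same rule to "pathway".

pathwayx

The rule is to append "x".
For "pathway" the result is "pathwayx".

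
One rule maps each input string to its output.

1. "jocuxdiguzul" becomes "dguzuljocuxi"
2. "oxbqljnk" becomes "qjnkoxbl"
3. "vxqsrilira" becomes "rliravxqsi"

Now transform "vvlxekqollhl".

Each output is the input with this applied: swap the front and back halves of the string, then swap the first and last characters.
"vvlxekqollhl" → "qollhlvvlxek" → "kollhlvvlxeq".

kollhlvvlxeq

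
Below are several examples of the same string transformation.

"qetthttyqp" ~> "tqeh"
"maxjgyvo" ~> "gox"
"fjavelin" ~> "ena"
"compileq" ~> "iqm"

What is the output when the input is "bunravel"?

Looking at the pairs, the operation is to swap the front and back halves of the string, then keep one character in every 3, starting at position 1 (positions 1st, 4th, 7th, ...).
Starting from "bunravel": after the first operation, "avelbunr"; after the second, "aln".
(Check on "qetthttyqp": → "ttyqpqetth" → "tqeh" ✓)

aln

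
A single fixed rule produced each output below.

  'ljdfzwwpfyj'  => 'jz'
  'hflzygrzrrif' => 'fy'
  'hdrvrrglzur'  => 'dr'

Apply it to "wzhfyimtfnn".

What's happening: keep one character in every 3, starting at position 2 (positions 2nd, 5th, 8th, ...), then delete the last 2 characters.
For "wzhfyimtfnn", step one produces "zytn"; step two turns that into "zy".

zy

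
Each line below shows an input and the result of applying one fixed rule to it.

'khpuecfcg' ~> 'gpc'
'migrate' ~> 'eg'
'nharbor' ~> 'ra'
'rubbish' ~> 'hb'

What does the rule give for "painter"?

In each case the input is transformed by: move the last 3 characters to the front (rotate right by 3), then keep one character in every 3, starting at position 3 (positions 3rd, 6th, 9th, ...).
Doing the same to "painter": "ri".

ri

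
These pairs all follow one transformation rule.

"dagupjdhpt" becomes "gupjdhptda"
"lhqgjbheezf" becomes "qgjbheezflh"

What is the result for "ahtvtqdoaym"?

Rule — move the first 2 characters to the end (rotate left by 2).
Doing the same to "ahtvtqdoaym": "tvtqdoaymah".

tvtqdoaymah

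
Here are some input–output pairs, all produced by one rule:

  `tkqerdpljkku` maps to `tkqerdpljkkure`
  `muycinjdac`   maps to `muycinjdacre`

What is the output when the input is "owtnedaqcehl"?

owtnedaqcehlre

Rule — append "re".
So "owtnedaqcehl" becomes "owtnedaqcehlre".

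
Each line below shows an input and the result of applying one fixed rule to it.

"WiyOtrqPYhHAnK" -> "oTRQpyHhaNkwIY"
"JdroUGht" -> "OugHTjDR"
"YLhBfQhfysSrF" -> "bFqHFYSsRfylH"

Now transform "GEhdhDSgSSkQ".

DHdsGssKqgeH

What's happening: move the first 3 characters to the end (rotate left by 3), then flip the case of every letter.
For "GEhdhDSgSSkQ" the result is "DHdsGssKqgeH".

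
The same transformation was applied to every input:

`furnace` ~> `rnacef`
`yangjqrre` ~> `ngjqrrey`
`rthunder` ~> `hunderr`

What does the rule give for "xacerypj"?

cerypjx

What's happening: move the first 2 characters to the end (rotate left by 2), then delete the last character.
"xacerypj" → "cerypjxa" → "cerypjx".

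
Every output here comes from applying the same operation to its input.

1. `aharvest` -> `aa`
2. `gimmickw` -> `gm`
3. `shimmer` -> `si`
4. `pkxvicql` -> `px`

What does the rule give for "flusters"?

Looking at the pairs, the operation is to keep every other character starting from the first (positions 1st, 3rd, 5th, ...), then delete the last 2 characters.
Starting from "flusters": after the first operation, "futr"; after the second, "fu".

fu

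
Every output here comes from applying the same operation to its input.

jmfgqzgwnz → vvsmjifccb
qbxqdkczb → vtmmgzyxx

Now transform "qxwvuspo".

tsrqomlk

What's happening: sort the characters into reverse alphabetical order, then shift every letter 4 places backward in the alphabet (wrapping around).
For "qxwvuspo", step one produces "xwvusqpo"; step two turns that into "tsrqomlk".
(Check on "qbxqdkczb": → "zxqqkdcbb" → "vtmmgzyxx" ✓)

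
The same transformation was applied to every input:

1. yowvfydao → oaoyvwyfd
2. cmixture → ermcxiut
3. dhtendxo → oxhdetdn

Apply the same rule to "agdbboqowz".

In each case the input is transformed by: move the last 2 characters to the front (rotate right by 2), then swap each adjacent pair of characters (1↔2, 3↔4, ...).
On "agdbboqowz": the first step gives "wzagdbboqo", and the second then gives "zwgabdoboq".

zwgabdoboq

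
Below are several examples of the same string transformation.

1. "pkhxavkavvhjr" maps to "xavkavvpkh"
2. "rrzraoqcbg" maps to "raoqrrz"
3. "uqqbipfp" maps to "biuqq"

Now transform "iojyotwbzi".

The rule is to delete the last 3 characters, then move the first 3 characters to the end (rotate left by 3).
"iojyotwbzi" → "iojyotw" → "yotwioj".

yotwioj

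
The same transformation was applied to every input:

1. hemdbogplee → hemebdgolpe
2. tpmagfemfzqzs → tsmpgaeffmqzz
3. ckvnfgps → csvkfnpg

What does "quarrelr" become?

In each case the input is transformed by: move the last character to the front, then swap each adjacent pair of characters (1↔2, 3↔4, ...).
So "quarrelr" becomes "qraurrle".
(Check on "ckvnfgps": → "sckvnfgp" → "csvkfnpg" ✓)

qraurrle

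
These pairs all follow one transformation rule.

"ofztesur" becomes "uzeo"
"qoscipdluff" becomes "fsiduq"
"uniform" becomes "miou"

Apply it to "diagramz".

Rule — keep every other character starting from the first (positions 1st, 3rd, 5th, ...), then swap the first and last characters.
"diagramz" → "darm" → "mard".
(Check on "uniform": → "uiom" → "miou" ✓)

mard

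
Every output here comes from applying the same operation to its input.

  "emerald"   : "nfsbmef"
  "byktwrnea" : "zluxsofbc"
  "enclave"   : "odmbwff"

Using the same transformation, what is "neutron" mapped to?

fvuspoo

The transformation: shift every letter 1 place forward in the alphabet (wrapping around), then move the first character to the end.
"neutron" → "ofvuspo" → "fvuspoo".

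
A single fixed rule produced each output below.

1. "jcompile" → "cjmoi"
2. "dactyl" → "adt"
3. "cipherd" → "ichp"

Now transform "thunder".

Rule — swap each adjacent pair of characters (1↔2, 3↔4, ...), then delete the last 3 characters.
On "thunder": the first step gives "htnuedr", and the second then gives "htnu".

htnu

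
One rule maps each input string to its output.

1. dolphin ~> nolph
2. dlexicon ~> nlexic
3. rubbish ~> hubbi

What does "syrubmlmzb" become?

The rule is to swap the first and last characters, then delete the last 2 characters.
"syrubmlmzb" → "byrubmlmzs" → "byrubmlm".

byrubmlm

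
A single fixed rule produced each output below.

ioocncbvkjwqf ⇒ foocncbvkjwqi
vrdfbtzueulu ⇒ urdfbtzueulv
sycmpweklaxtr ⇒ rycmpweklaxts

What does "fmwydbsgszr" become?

rmwydbsgszf

What's happening: swap the first and last characters.
"fmwydbsgszr" → "rmwydbsgszf".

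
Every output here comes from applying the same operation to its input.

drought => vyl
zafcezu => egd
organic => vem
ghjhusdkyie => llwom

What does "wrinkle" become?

vrp

The pattern: keep every other character starting from the second (positions 2nd, 4th, 6th, ...), then shift every letter 4 places forward in the alphabet (wrapping around).
"wrinkle" → "rnl" → "vrp".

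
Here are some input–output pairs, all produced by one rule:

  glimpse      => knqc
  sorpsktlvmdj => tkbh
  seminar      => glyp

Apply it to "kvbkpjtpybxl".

What's happening: shift every letter 2 places backward in the alphabet (wrapping around), then keep only the last 4 characters.
For "kvbkpjtpybxl" the result is "wzvj".

wzvj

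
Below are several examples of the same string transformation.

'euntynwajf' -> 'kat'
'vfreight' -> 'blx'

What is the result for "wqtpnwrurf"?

cwz

The pattern: shift every letter 6 places forward in the alphabet (wrapping around), then keep only the first 3 characters.
For "wqtpnwrurf", step one produces "cwzvtcxaxl"; step two turns that into "cwz".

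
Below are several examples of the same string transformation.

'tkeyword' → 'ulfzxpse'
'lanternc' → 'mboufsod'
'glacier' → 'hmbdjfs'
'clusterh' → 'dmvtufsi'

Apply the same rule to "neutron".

ofvuspo

The rule is to shift every letter 1 place forward in the alphabet (wrapping around).
Doing the same to "neutron": "ofvuspo".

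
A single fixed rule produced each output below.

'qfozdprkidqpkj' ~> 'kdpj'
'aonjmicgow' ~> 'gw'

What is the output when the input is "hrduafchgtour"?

Each output is the input with this applied: keep every other character starting from the second (positions 2nd, 4th, 6th, ...), then delete the first 3 characters.
Applying both steps to "hrduafchgtour": "rufhtu", then "htu".

htu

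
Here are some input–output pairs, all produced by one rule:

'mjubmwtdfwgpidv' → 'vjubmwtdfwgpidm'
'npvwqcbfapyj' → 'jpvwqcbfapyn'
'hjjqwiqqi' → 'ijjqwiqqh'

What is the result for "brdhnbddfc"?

crdhnbddfb

Rule — swap the first and last characters.
"brdhnbddfc" → "crdhnbddfb".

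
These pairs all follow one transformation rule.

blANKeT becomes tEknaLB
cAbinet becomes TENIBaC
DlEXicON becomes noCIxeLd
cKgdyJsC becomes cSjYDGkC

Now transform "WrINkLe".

ElKniRw

Rule — reverse the string, then flip the case of every letter.
On "WrINkLe": the first step gives "eLkNIrW", and the second then gives "ElKniRw".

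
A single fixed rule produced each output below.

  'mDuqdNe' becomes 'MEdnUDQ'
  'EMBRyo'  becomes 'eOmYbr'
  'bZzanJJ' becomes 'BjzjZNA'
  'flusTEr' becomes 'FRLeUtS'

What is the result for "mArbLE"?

MealRB

In each case the input is transformed by: take characters alternately from the front and the back (1st, last, 2nd, 2nd-last, ...), then flip the case of every letter.
Applying both steps to "mArbLE": "mEALrb", then "MealRB".
(Check on "flusTEr": → "frlEuTs" → "FRLeUtS" ✓)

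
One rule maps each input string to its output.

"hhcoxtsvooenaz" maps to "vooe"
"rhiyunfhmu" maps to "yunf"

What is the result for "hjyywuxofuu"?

wuxo

In each case the input is transformed by: delete the last 3 characters, then keep only the last 4 characters.
Applying both steps to "hjyywuxofuu": "hjyywuxo", then "wuxo".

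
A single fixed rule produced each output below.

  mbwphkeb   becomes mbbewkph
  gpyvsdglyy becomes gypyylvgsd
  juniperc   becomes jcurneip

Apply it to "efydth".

Rule — take characters alternately from the front and the back (1st, last, 2nd, 2nd-last, ...).
On "efydth" that produces "ehftyd".

ehftyd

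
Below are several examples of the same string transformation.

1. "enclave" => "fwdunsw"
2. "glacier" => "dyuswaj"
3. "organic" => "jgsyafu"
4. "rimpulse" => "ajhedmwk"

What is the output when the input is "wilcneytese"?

aoudwflqkww

What's happening: shift every letter 8 places backward in the alphabet (wrapping around), then swap each adjacent pair of characters (1↔2, 3↔4, ...).
Working it through for "wilcneytese": intermediate "oadufwqlwkw", final "aoudwflqkww".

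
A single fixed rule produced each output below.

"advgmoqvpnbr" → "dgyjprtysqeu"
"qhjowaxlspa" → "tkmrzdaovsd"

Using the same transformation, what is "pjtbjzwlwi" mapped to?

smwemczozl

Each output is the input with this applied: shift every letter 3 places forward in the alphabet (wrapping around).
Applying that to "pjtbjzwlwi" gives "smwemczozl".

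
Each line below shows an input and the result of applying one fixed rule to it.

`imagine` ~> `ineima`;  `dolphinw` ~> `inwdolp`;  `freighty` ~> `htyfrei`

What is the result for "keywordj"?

rdjkeyw

What's happening: move the last 3 characters to the front (rotate right by 3), then delete the last character.
So "keywordj" becomes "rdjkeyw".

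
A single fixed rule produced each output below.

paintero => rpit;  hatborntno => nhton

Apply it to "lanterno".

Rule — keep every other character starting from the first (positions 1st, 3rd, 5th, ...), then move the last character to the front.
For "lanterno", step one produces "lnen"; step two turns that into "nlne".

nlne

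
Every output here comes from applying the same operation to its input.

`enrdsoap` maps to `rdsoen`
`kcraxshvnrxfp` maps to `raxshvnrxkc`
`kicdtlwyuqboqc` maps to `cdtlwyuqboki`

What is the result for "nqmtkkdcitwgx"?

The rule is to delete the last 2 characters, then move the first 2 characters to the end (rotate left by 2).
Applying that to "nqmtkkdcitwgx" gives "mtkkdcitwnq".

mtkkdcitwnq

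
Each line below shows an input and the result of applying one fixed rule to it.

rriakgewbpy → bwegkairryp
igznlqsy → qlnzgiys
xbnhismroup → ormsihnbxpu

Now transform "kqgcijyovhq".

Rule — reverse the string, then move the first 2 characters to the end (rotate left by 2).
For "kqgcijyovhq", step one produces "qhvoyjicgqk"; step two turns that into "voyjicgqkqh".

voyjicgqkqh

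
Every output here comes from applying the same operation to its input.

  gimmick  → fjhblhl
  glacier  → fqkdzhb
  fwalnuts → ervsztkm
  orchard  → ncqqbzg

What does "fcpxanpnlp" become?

The pattern: take characters alternately from the front and the back (1st, last, 2nd, 2nd-last, ...), then shift every letter 1 place backward in the alphabet (wrapping around).
On "fcpxanpnlp": the first step gives "fpclpnxpan", and the second then gives "eobkomwozm".
(Check on "orchard": → "odrrcah" → "ncqqbzg" ✓)

eobkomwozm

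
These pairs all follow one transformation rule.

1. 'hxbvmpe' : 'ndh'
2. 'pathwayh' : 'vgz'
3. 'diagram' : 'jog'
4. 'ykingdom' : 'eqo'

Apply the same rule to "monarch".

The rule is to shift every letter 6 places forward in the alphabet (wrapping around), then keep only the first 3 characters.
On "monarch" that produces "sut".
(Check on "ykingdom": → "eqotmjus" → "eqo" ✓)

sut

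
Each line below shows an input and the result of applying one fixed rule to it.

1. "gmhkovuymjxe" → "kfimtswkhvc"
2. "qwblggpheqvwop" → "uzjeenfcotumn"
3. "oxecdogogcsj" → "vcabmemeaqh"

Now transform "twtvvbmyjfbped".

urttzkwhdzncb

Looking at the pairs, the operation is to delete the first character, then shift every letter 2 places backward in the alphabet (wrapping around).
Applying both steps to "twtvvbmyjfbped": "wtvvbmyjfbped", then "urttzkwhdzncb".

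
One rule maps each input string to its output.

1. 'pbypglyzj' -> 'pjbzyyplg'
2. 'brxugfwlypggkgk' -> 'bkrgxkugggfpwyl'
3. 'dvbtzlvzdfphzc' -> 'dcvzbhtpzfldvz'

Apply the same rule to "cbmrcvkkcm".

cmbcmkrkcv

Looking at the pairs, the operation is to take characters alternately from the front and the back (1st, last, 2nd, 2nd-last, ...).
Applying that to "cbmrcvkkcm" gives "cmbcmkrkcv".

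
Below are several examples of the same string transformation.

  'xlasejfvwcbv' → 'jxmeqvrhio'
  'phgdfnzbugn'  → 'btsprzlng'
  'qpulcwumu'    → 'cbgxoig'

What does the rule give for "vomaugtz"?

haymgs

Each output is the input with this applied: delete the last 2 characters, then shift every letter 12 places forward in the alphabet (wrapping around).
Starting from "vomaugtz": after the first operation, "vomaug"; after the second, "haymgs".
(Check on "xlasejfvwcbv": → "xlasejfvwc" → "jxmeqvrhio" ✓)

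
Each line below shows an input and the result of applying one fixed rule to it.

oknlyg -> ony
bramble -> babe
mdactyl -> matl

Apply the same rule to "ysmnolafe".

What's happening: keep every other character starting from the first (positions 1st, 3rd, 5th, ...).
Doing the same to "ysmnolafe": "ymoae".

ymoae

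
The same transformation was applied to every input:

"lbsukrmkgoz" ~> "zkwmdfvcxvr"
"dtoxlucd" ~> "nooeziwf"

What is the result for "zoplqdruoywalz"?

The transformation: shift every letter 11 places forward in the alphabet (wrapping around), then move the last 2 characters to the front (rotate right by 2).
Applying both steps to "zoplqdruoywalz": "kzawbocfzjhlwk", then "wkkzawbocfzjhl".
(Check on "lbsukrmkgoz": → "wmdfvcxvrzk" → "zkwmdfvcxvr" ✓)

wkkzawbocfzjhl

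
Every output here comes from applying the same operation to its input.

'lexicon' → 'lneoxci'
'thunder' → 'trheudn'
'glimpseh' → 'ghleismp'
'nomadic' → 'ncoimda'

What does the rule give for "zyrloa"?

What's happening: take characters alternately from the front and the back (1st, last, 2nd, 2nd-last, ...).
"zyrloa" → "zayorl".

zayorl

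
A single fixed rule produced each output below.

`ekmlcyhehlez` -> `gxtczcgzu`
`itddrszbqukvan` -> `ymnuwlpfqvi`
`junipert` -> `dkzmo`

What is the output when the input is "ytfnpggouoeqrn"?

ikbbjpjzlmi

In each case the input is transformed by: shift every letter 5 places backward in the alphabet (wrapping around), then delete the first 3 characters.
Starting from "ytfnpggouoeqrn": after the first operation, "toaikbbjpjzlmi"; after the second, "ikbbjpjzlmi".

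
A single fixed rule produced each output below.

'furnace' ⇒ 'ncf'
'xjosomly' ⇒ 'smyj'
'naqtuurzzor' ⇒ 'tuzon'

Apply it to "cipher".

Rule — move the first 2 characters to the end (rotate left by 2), then keep every other character starting from the second (positions 2nd, 4th, 6th, ...).
So "cipher" becomes "hri".

hri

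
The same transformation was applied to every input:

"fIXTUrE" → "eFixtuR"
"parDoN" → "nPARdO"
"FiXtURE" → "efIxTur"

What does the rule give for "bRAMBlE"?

The transformation: flip the case of every letter, then move the last character to the front.
For "bRAMBlE" the result is "eBrambL".

eBrambL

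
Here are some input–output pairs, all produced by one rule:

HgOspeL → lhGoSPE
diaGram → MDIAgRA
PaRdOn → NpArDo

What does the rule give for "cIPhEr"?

RCipHe

What's happening: move the last character to the front, then flip the case of every letter.
On "cIPhEr": the first step gives "rcIPhE", and the second then gives "RCipHe".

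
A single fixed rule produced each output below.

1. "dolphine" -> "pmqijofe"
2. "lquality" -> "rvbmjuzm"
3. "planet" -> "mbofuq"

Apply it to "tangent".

The transformation: move the first character to the end, then shift every letter 1 place forward in the alphabet (wrapping around).
"tangent" → "angentt" → "bohfouu".

bohfouu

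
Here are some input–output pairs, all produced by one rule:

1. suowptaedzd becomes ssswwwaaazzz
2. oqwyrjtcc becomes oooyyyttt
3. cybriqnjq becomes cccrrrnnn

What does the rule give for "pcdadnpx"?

What's happening: keep one character in every 3, starting at position 1 (positions 1st, 4th, 7th, ...), then repeat every character 3 times.
On "pcdadnpx": the first step gives "pap", and the second then gives "pppaaappp".

pppaaappp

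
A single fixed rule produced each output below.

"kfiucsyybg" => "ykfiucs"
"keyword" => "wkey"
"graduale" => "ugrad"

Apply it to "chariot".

Each output is the input with this applied: delete the last 3 characters, then move the last character to the front.
For "chariot", step one produces "char"; step two turns that into "rcha".

rcha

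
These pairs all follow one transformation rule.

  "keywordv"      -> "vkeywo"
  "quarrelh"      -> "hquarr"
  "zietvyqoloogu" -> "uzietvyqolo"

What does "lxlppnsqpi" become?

ilxlppns

Rule — move the last character to the front, then delete the last 2 characters.
"lxlppnsqpi" → "ilxlppnsqp" → "ilxlppns".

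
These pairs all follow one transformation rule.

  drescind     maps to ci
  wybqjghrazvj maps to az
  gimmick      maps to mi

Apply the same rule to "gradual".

The rule is to move the last 2 characters to the front (rotate right by 2), then keep only the last 2 characters.
Applying both steps to "gradual": "algradu", then "du".

du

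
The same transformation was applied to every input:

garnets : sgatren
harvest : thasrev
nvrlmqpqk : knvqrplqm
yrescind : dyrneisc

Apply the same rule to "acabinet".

The rule is to swap the first and last characters, then take characters alternately from the front and the back (1st, last, 2nd, 2nd-last, ...).
Applying both steps to "acabinet": "tcabinea", then "taceanbi".
(Check on "yrescind": → "dresciny" → "dyrneisc" ✓)

taceanbi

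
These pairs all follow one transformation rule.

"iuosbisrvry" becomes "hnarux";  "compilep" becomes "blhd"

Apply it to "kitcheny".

jsgm

The pattern: shift every letter 1 place backward in the alphabet (wrapping around), then keep every other character starting from the first (positions 1st, 3rd, 5th, ...).
So "kitcheny" becomes "jsgm".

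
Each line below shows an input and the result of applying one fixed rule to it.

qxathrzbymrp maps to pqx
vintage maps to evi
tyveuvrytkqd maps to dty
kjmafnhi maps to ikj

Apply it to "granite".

The rule is to move the first 2 characters to the end (rotate left by 2), then keep only the last 3 characters.
Starting from "granite": after the first operation, "anitegr"; after the second, "egr".

egr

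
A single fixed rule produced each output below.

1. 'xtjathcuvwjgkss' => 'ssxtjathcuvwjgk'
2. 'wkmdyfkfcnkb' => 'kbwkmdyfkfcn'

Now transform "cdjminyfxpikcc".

cccdjminyfxpik

What's happening: move the last 2 characters to the front (rotate right by 2).
On "cdjminyfxpikcc" that produces "cccdjminyfxpik".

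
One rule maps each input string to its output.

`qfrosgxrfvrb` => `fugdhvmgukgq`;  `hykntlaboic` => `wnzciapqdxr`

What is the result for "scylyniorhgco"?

hrnancxdgwvrd

The pattern: shift every letter 11 places backward in the alphabet (wrapping around).
"scylyniorhgco" → "hrnancxdgwvrd".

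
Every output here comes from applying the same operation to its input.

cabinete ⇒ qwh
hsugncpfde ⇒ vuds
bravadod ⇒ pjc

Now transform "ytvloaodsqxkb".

mzcep

The rule is to shift every letter 12 places backward in the alphabet (wrapping around), then keep one character in every 3, starting at position 1 (positions 1st, 4th, 7th, ...).
On "ytvloaodsqxkb" that produces "mzcep".
(Check on "hsugncpfde": → "vgiubqdtrs" → "vuds" ✓)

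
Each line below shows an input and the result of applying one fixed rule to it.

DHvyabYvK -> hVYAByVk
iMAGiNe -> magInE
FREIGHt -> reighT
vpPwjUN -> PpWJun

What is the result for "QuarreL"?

UARREl

In each case the input is transformed by: flip the case of every letter, then delete the first character.
On "QuarreL": the first step gives "qUARREl", and the second then gives "UARREl".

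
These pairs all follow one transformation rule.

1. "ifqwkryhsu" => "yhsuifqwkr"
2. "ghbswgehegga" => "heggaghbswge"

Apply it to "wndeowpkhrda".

In each case the input is transformed by: move the first character to the end, then swap the front and back halves of the string.
"wndeowpkhrda" → "ndeowpkhrdaw" → "khrdawndeowp".

khrdawndeowp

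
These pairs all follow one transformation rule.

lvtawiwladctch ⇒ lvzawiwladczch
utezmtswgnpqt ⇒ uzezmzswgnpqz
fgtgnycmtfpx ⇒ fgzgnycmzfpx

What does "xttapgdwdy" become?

The transformation: replace every "t" with "z".
Applying that to "xttapgdwdy" gives "xzzapgdwdy".

xzzapgdwdy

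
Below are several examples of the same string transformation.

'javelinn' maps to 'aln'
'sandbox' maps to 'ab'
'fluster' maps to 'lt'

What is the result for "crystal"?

The transformation: keep one character in every 3, starting at position 2 (positions 2nd, 5th, 8th, ...).
Applying that to "crystal" gives "rt".

rt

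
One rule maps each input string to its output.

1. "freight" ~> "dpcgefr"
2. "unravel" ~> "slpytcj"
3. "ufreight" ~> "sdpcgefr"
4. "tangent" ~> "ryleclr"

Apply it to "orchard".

mpafypb

The rule is to shift every letter 2 places backward in the alphabet (wrapping around).
Applying that to "orchard" gives "mpafypb".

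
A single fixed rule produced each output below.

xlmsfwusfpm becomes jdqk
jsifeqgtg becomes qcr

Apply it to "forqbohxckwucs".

Rule — shift every letter 2 places backward in the alphabet (wrapping around), then keep one character in every 3, starting at position 2 (positions 2nd, 5th, 8th, ...).
Applying both steps to "forqbohxckwucs": "dmpozmfvaiusaq", then "mzvuq".

mzvuq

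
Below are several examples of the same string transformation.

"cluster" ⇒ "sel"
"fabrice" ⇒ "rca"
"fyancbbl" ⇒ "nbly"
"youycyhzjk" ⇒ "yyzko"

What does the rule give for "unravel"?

Looking at the pairs, the operation is to keep every other character starting from the second (positions 2nd, 4th, 6th, ...), then move the first character to the end.
Starting from "unravel": after the first operation, "nae"; after the second, "aen".

aen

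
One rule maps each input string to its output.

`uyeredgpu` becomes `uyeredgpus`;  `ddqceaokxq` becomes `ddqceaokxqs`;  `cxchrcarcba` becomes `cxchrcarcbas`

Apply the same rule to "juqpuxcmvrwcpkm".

In each case the input is transformed by: append "s".
Doing the same to "juqpuxcmvrwcpkm": "juqpuxcmvrwcpkms".

juqpuxcmvrwcpkms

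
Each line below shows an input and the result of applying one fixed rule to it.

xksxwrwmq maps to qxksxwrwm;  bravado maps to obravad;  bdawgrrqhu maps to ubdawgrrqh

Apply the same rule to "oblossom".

moblosso

Rule — move the last character to the front.
"oblossom" → "moblosso".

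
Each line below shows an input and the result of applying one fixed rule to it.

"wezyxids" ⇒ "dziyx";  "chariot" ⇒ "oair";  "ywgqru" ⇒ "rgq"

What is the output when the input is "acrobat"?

arbo

The pattern: take characters alternately from the front and the back (1st, last, 2nd, 2nd-last, ...), then delete the first 3 characters.
Doing the same to "acrobat": "arbo".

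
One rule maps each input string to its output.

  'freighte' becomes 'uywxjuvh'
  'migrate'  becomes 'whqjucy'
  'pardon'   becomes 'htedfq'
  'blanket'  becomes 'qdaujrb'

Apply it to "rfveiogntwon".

In each case the input is transformed by: shift every letter 10 places backward in the alphabet (wrapping around), then move the first 2 characters to the end (rotate left by 2).
Starting from "rfveiogntwon": after the first operation, "hvluyewdjmed"; after the second, "luyewdjmedhv".

luyewdjmedhv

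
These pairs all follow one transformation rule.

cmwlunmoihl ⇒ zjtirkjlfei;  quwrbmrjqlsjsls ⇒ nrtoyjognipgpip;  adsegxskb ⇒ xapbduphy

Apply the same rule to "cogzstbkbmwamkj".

Each output is the input with this applied: shift every letter 3 places backward in the alphabet (wrapping around).
Applying that to "cogzstbkbmwamkj" gives "zldwpqyhyjtxjhg".

zldwpqyhyjtxjhg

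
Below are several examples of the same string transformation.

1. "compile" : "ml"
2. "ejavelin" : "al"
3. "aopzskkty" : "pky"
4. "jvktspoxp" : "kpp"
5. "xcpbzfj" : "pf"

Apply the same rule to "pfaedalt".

aa

The transformation: keep one character in every 3, starting at position 3 (positions 3rd, 6th, 9th, ...).
Doing the same to "pfaedalt": "aa".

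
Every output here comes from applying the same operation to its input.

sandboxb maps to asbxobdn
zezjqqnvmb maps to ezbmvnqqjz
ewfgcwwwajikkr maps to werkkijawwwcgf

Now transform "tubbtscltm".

utmtlcstbb

The rule is to reverse the string, then move the last 2 characters to the front (rotate right by 2).
On "tubbtscltm": the first step gives "mtlcstbbut", and the second then gives "utmtlcstbb".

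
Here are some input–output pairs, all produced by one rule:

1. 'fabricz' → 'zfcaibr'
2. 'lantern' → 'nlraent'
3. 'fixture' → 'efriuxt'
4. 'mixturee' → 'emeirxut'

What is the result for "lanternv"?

In each case the input is transformed by: reverse the string, then take characters alternately from the front and the back (1st, last, 2nd, 2nd-last, ...).
"lanternv" → "vlnarnet".

vlnarnet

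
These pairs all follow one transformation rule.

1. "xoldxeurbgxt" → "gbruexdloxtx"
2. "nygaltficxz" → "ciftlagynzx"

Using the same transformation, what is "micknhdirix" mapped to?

ridhnkcimxi

Looking at the pairs, the operation is to reverse the string, then move the first 2 characters to the end (rotate left by 2).
"micknhdirix" → "xiridhnkcim" → "ridhnkcimxi".
(Check on "nygaltficxz": → "zxciftlagyn" → "ciftlagynzx" ✓)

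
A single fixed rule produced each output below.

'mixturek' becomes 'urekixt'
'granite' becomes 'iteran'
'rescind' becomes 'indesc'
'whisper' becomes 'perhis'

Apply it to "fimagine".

In each case the input is transformed by: delete the first character, then move the first 3 characters to the end (rotate left by 3).
Applying both steps to "fimagine": "imagine", then "gineima".

gineima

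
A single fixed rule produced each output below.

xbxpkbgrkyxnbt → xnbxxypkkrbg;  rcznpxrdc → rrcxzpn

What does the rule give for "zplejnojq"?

The transformation: delete the last 2 characters, then take characters alternately from the front and the back (1st, last, 2nd, 2nd-last, ...).
"zplejnojq" → "zopnlje".
(Check on "xbxpkbgrkyxnbt": → "xbxpkbgrkyxn" → "xnbxxypkkrbg" ✓)

zopnlje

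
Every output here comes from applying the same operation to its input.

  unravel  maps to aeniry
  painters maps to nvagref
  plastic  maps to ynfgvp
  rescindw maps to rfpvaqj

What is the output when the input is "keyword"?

The pattern: shift every letter 13 places forward in the alphabet (wrapping around) — i.e. ROT13, then delete the first character.
Starting from "keyword": after the first operation, "xrljbeq"; after the second, "rljbeq".

rljbeq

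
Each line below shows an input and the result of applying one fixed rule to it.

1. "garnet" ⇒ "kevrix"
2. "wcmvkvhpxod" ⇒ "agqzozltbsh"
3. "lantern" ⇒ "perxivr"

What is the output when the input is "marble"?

The rule is to shift every letter 4 places forward in the alphabet (wrapping around).
"marble" → "qevfpi".

qevfpi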